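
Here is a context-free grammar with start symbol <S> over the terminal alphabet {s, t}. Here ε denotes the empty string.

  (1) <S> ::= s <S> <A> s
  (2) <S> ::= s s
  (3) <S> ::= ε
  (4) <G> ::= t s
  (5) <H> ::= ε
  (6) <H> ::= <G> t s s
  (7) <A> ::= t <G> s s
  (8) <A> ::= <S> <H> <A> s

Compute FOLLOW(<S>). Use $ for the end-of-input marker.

FIRST(<S>): from <S>::=s <S> <A> s we get {s}; from <S>::=s s we get {s}; from <S>::=ε we get {ε}. So FIRST(<S>) = {ε, s}.
FIRST(<G>): from <G>::=t s we get {t}. So FIRST(<G>) = {t}.
FIRST(<H>): from <H>::=ε we get {ε}; from <H>::=<G> t s s we get {t}. So FIRST(<H>) = {ε, t}.
FIRST(<A>): from <A>::=t <G> s s we get {t}; from <A>::=<S> <H> <A> s we get {s, t}. So FIRST(<A>) = {s, t}.
FOLLOW(<S>) includes $ since <S> is the start symbol.
FOLLOW(<S>): in <S>::=s <S> <A> s, <S> is followed by <A> s with FIRST {s, t}; in <A>::=<S> <H> <A> s, <S> is followed by <H> <A> s with FIRST {s, t}. Thus FOLLOW(<S>) = {$, s, t}.
FOLLOW(<G>): in <H>::=<G> t s s, <G> is followed by t s s with FIRST {t}; in <A>::=t <G> s s, <G> is followed by s s with FIRST {s}. Thus FOLLOW(<G>) = {s, t}.
FOLLOW(<H>): in <A>::=<S> <H> <A> s, <H> is followed by <A> s with FIRST {s, t}. Thus FOLLOW(<H>) = {s, t}.
FOLLOW(<A>): in <S>::=s <S> <A> s, <A> is followed by s with FIRST {s}; in <A>::=<S> <H> <A> s, <A> is followed by s with FIRST {s}. Thus FOLLOW(<A>) = {s}.

{$, s, t}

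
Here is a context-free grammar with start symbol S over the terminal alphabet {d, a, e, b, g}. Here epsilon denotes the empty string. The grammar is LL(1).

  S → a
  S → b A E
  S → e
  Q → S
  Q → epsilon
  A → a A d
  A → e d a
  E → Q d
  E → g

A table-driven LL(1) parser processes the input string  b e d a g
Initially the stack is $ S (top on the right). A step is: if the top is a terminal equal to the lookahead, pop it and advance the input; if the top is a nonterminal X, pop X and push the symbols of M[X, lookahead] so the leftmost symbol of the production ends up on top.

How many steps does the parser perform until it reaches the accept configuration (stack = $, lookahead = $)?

8

step 1: stack=$ S  input=b e d a g $  — expand S → b A E
step 2: stack=$ E A b  input=b e d a g $  — match b
step 3: stack=$ E A  input=e d a g $  — expand A → e d a
step 4: stack=$ E a d e  input=e d a g $  — match e
step 5: stack=$ E a d  input=d a g $  — match d
step 6: stack=$ E a  input=a g $  — match a
step 7: stack=$ E  input=g $  — expand E → g
step 8: stack=$ g  input=g $  — match g
Accept reached after 8 steps.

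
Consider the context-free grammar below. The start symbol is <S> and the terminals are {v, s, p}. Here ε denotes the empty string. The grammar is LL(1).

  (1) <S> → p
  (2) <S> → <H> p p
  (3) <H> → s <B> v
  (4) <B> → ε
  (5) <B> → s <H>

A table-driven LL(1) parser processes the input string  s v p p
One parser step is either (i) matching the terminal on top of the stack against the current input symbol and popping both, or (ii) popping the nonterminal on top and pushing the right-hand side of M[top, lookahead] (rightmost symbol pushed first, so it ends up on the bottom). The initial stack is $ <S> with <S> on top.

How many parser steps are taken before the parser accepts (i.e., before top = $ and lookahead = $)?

7

     Stack          Input      Action
  1  $ <S>          s v p p $  expand <S> → <H> p p
  2  $ p p <H>      s v p p $  expand <H> → s <B> v
  3  $ p p v <B> s  s v p p $  match s
  4  $ p p v <B>    v p p $    expand <B> → ε
  5  $ p p v        v p p $    match v
  6  $ p p          p p $      match p
  7  $ p            p $        match p
Accept reached after 7 steps.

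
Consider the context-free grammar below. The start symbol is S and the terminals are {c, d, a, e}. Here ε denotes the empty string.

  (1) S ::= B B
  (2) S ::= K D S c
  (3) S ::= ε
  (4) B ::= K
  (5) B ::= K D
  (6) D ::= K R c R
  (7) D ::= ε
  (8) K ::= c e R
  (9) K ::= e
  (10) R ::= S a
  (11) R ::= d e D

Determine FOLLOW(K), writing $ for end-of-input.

{$, a, c, d, e}

FIRST(K): from K::=c e R we get {c}; from K::=e we get {e}. So FIRST(K) = {c, e}.
FIRST(B): from B::=K we get {c, e}; from B::=K D we get {c, e}. So FIRST(B) = {c, e}.
FIRST(D): from D::=K R c R we get {c, e}; from D::=ε we get {ε}. So FIRST(D) = {ε, c, e}.
FIRST(S): from S::=B B we get {c, e}; from S::=K D S c we get {c, e}; from S::=ε we get {ε}. So FIRST(S) = {ε, c, e}.
FIRST(R): from R::=S a we get {a, c, e}; from R::=d e D we get {d}. So FIRST(R) = {a, c, d, e}.
FOLLOW(S) includes $ since S is the start symbol.
FOLLOW(S): in S::=K D S c, S is followed by c with FIRST {c}; in R::=S a, S is followed by a with FIRST {a}. Thus FOLLOW(S) = {$, a, c}.
FOLLOW(B): in S::=B B (occurrence 1), B is followed by B with FIRST {c, e}; in S::=B B (occurrence 2), the suffix after B is empty, so FOLLOW(B) ⊇ FOLLOW(S) = {$, a, c}. Thus FOLLOW(B) = {$, a, c, e}.
FOLLOW(K): in S::=K D S c, K is followed by D S c with FIRST {c, e}; in B::=K, the suffix after K is empty, so FOLLOW(K) ⊇ FOLLOW(B) = {$, a, c, e}; in B::=K D, K is followed by D with FIRST {ε, c, e}; in B::=K D, the suffix after K is nullable, so FOLLOW(K) ⊇ FOLLOW(B) = {$, a, c, e}; in D::=K R c R, K is followed by R c R with FIRST {a, c, d, e}. Thus FOLLOW(K) = {$, a, c, d, e}.
FOLLOW(D): in S::=K D S c, D is followed by S c with FIRST {c, e}; in B::=K D, the suffix after D is empty, so FOLLOW(D) ⊇ FOLLOW(B) = {$, a, c, e}; in R::=d e D, the suffix after D is empty, so FOLLOW(D) ⊇ FOLLOW(R) = {$, a, c, d, e}. Thus FOLLOW(D) = {$, a, c, d, e}.
FOLLOW(R): in D::=K R c R (occurrence 1), R is followed by c R with FIRST {c}; in D::=K R c R (occurrence 2), the suffix after R is empty, so FOLLOW(R) ⊇ FOLLOW(D) = {$, a, c, d, e}; in K::=c e R, the suffix after R is empty, so FOLLOW(R) ⊇ FOLLOW(K) = {$, a, c, d, e}. Thus FOLLOW(R) = {$, a, c, d, e}.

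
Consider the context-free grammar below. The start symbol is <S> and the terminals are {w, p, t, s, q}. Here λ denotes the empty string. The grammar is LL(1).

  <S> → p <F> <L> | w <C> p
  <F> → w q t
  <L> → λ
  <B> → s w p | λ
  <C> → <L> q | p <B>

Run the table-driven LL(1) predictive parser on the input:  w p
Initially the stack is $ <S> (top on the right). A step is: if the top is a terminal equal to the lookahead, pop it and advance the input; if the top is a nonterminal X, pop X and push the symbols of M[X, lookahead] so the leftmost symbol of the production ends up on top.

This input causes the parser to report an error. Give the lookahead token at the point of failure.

$

step 1: stack=$ <S>  input=w p $  — expand <S> → w <C> p
step 2: stack=$ p <C> w  input=w p $  — match w
step 3: stack=$ p <C>  input=p $  — expand <C> → p <B>
step 4: stack=$ p <B> p  input=p $  — match p
step 5: stack=$ p <B>  input=$  — error: M[<B>, $] is empty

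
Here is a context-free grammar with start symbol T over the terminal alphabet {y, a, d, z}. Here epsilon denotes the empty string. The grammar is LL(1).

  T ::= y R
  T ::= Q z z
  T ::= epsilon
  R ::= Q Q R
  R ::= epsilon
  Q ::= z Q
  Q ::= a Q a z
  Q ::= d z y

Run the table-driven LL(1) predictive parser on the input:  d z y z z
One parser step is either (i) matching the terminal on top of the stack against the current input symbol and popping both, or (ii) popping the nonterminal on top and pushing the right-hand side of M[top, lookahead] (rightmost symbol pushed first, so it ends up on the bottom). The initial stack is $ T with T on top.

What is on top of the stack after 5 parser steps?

z

     Stack        Input        Action
  1  $ T          d z y z z $  expand T ::= Q z z
  2  $ z z Q      d z y z z $  expand Q ::= d z y
  3  $ z z y z d  d z y z z $  match d
  4  $ z z y z    z y z z $    match z
  5  $ z z y      y z z $      match y
Stack after step 5: $ z z (top = z).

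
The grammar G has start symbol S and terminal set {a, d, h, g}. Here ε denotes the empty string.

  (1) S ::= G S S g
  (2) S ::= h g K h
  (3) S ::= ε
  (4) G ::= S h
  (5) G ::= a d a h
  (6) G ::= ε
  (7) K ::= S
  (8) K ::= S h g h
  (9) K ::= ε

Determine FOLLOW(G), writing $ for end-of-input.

FIRST(S) = {ε, a, g, h}  (via G S S g)
FIRST(G) = {ε, a, g, h}  (via S h)
FIRST(K) = {ε, a, g, h}  (via S, S h g h)
FOLLOW(S) includes $ since S is the start symbol.
FOLLOW(G): in S::=G S S g, G is followed by S S g with FIRST {a, g, h}. Thus FOLLOW(G) = {a, g, h}.
FOLLOW(K): in S::=h g K h, K is followed by h with FIRST {h}. Thus FOLLOW(K) = {h}.
FOLLOW(S): in S::=G S S g (occurrence 1), S is followed by S g with FIRST {a, g, h}; in S::=G S S g (occurrence 2), S is followed by g with FIRST {g}; in G::=S h, S is followed by h with FIRST {h}; in K::=S, the suffix after S is empty, so FOLLOW(S) ⊇ FOLLOW(K) = {h}; in K::=S h g h, S is followed by h g h with FIRST {h}. Thus FOLLOW(S) = {$, a, g, h}.

{a, g, h}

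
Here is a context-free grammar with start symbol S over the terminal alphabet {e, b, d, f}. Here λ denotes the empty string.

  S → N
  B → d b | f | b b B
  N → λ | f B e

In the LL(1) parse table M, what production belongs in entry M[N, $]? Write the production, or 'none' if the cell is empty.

FIRST(B) = {b, d, f}
FIRST(N) = {λ, f}
FIRST(S) = {λ, f}  (via N)
FOLLOW(S) includes $ since S is the start symbol.
FOLLOW(S): S appears on no right-hand side. Thus FOLLOW(S) = {$}.
FOLLOW(N): in S→N, the suffix after N is empty, so FOLLOW(N) ⊇ FOLLOW(S) = {$}. Thus FOLLOW(N) = {$}.
For N → λ: FIRST(λ) = {λ}, so it goes in M[N, t] for t ∈ {}; since λ ∈ FIRST, also for every t ∈ FOLLOW(N) = {$}.
For N → f B e: FIRST(f B e) = {f}, so it goes in M[N, t] for t ∈ {f}.

N → λ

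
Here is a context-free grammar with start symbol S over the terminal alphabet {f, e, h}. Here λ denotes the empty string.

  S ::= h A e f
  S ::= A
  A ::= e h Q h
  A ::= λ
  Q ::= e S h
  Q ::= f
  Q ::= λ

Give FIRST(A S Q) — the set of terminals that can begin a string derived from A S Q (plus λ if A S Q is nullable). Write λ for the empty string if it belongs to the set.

FIRST(A): from A::=e h Q h we get {e}; from A::=λ we get {λ}. So FIRST(A) = {λ, e}.
FIRST(Q): from Q::=e S h we get {e}; from Q::=f we get {f}; from Q::=λ we get {λ}. So FIRST(Q) = {λ, e, f}.
FIRST(S): from S::=h A e f we get {h}; from S::=A we get {λ, e}. So FIRST(S) = {λ, e, h}.
FIRST(A S Q): take FIRST of each symbol in turn, carrying on past any symbol whose FIRST contains λ; result {λ, e, f, h}.

{λ, e, f, h}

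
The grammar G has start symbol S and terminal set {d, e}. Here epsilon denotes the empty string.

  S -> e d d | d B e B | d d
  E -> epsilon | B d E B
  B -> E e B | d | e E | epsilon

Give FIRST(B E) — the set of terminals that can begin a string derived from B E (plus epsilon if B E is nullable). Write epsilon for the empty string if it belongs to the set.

FIRST(S) = {d, e}
FIRST(E) = {epsilon, d, e}  (via B d E B)
FIRST(B) = {epsilon, d, e}  (via E e B)
FIRST(B E): take FIRST of each symbol in turn, carrying on past any symbol whose FIRST contains epsilon; result {epsilon, d, e}.

{epsilon, d, e}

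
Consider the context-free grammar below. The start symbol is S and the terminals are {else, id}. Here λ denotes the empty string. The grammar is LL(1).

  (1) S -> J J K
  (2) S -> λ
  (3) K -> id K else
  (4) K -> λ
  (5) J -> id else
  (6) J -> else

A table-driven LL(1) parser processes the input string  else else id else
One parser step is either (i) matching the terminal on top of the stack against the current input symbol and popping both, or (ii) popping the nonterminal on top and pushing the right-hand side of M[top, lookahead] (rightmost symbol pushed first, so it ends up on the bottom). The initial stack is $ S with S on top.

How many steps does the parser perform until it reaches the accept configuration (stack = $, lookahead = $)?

9

     Stack        Input                Action
  1  $ S          else else id else $  expand S -> J J K
  2  $ K J J      else else id else $  expand J -> else
  3  $ K J else   else else id else $  match else
  4  $ K J        else id else $       expand J -> else
  5  $ K else     else id else $       match else
  6  $ K          id else $            expand K -> id K else
  7  $ else K id  id else $            match id
  8  $ else K     else $               expand K -> λ
  9  $ else       else $               match else
Accept reached after 9 steps.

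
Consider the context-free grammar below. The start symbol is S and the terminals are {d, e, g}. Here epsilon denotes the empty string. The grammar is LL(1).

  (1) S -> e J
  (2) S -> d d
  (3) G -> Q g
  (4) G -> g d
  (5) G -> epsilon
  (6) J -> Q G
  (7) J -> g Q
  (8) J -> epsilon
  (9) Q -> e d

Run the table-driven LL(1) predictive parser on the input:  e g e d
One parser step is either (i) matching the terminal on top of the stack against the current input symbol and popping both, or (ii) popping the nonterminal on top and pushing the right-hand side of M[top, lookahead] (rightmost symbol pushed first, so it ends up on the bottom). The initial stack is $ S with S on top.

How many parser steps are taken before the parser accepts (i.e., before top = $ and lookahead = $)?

7

     Stack  Input      Action
  1  $ S    e g e d $  expand S -> e J
  2  $ J e  e g e d $  match e
  3  $ J    g e d $    expand J -> g Q
  4  $ Q g  g e d $    match g
  5  $ Q    e d $      expand Q -> e d
  6  $ d e  e d $      match e
  7  $ d    d $        match d
Accept reached after 7 steps.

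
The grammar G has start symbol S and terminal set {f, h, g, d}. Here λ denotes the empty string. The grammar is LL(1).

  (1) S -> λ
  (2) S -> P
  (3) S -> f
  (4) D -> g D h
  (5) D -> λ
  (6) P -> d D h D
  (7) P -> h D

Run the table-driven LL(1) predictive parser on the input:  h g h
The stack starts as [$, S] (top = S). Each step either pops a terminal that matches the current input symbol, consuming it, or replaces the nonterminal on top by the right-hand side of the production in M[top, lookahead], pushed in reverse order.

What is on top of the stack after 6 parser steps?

h

step 1: stack=$ S  input=h g h $  — expand S -> P
step 2: stack=$ P  input=h g h $  — expand P -> h D
step 3: stack=$ D h  input=h g h $  — match h
step 4: stack=$ D  input=g h $  — expand D -> g D h
step 5: stack=$ h D g  input=g h $  — match g
step 6: stack=$ h D  input=h $  — expand D -> λ
Stack after step 6: $ h (top = h).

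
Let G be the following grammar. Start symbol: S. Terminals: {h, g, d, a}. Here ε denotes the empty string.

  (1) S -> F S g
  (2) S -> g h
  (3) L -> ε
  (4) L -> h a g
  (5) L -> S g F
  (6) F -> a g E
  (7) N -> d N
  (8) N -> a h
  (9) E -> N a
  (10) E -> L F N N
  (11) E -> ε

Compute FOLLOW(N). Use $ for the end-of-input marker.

FIRST(F): from F->a g E we get {a}. So FIRST(F) = {a}.
FIRST(N): from N->d N we get {d}; from N->a h we get {a}. So FIRST(N) = {a, d}.
FIRST(S): from S->F S g we get {a}; from S->g h we get {g}. So FIRST(S) = {a, g}.
FIRST(L): from L->ε we get {ε}; from L->h a g we get {h}; from L->S g F we get {a, g}. So FIRST(L) = {ε, a, g, h}.
FIRST(E): from E->N a we get {a, d}; from E->L F N N we get {a, g, h}; from E->ε we get {ε}. So FIRST(E) = {ε, a, d, g, h}.
FOLLOW(S) includes $ since S is the start symbol.
FOLLOW(S): in S->F S g, S is followed by g with FIRST {g}; in L->S g F, S is followed by g F with FIRST {g}. Thus FOLLOW(S) = {$, g}.
FOLLOW(L): in E->L F N N, L is followed by F N N with FIRST {a}. Thus FOLLOW(L) = {a}.
FOLLOW(F): in S->F S g, F is followed by S g with FIRST {a, g}; in L->S g F, the suffix after F is empty, so FOLLOW(F) ⊇ FOLLOW(L) = {a}; in E->L F N N, F is followed by N N with FIRST {a, d}. Thus FOLLOW(F) = {a, d, g}.
FOLLOW(E): in F->a g E, the suffix after E is empty, so FOLLOW(E) ⊇ FOLLOW(F) = {a, d, g}. Thus FOLLOW(E) = {a, d, g}.
FOLLOW(N): in N->d N, the suffix after N is empty (adds nothing new); in E->N a, N is followed by a with FIRST {a}; in E->L F N N (occurrence 1), N is followed by N with FIRST {a, d}; in E->L F N N (occurrence 2), the suffix after N is empty, so FOLLOW(N) ⊇ FOLLOW(E) = {a, d, g}. Thus FOLLOW(N) = {a, d, g}.

{a, d, g}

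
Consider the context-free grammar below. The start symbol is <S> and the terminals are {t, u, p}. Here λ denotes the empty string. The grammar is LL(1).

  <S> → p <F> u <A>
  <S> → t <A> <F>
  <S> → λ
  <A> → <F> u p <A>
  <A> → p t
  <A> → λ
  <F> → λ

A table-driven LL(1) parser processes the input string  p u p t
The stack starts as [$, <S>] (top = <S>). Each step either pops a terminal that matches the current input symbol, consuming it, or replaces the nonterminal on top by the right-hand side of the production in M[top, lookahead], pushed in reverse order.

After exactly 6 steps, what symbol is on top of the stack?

     Stack          Input      Action
  1  $ <S>          p u p t $  expand <S> → p <F> u <A>
  2  $ <A> u <F> p  p u p t $  match p
  3  $ <A> u <F>    u p t $    expand <F> → λ
  4  $ <A> u        u p t $    match u
  5  $ <A>          p t $      expand <A> → p t
  6  $ t p          p t $      match p
Stack after step 6: $ t (top = t).

t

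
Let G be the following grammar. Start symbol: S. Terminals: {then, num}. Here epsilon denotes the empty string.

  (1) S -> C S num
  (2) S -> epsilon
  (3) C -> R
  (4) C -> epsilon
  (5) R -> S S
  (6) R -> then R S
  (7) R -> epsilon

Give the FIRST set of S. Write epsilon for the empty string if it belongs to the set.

{epsilon, num, then}

FIRST(S) = {epsilon, num, then}  (via C S num)
FIRST(R) = {epsilon, num, then}  (via S S)
FIRST(C) = {epsilon, num, then}  (via R)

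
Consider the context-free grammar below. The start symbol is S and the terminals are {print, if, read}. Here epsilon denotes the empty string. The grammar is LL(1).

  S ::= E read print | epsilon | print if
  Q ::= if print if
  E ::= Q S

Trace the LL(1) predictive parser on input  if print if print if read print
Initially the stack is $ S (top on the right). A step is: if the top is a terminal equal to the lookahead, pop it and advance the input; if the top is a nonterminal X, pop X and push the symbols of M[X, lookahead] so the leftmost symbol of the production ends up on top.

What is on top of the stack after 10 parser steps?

print

step 1: stack=$ S  input=if print if print if read print $  — expand S ::= E read print
step 2: stack=$ print read E  input=if print if print if read print $  — expand E ::= Q S
step 3: stack=$ print read S Q  input=if print if print if read print $  — expand Q ::= if print if
step 4: stack=$ print read S if print if  input=if print if print if read print $  — match if
step 5: stack=$ print read S if print  input=print if print if read print $  — match print
step 6: stack=$ print read S if  input=if print if read print $  — match if
step 7: stack=$ print read S  input=print if read print $  — expand S ::= print if
step 8: stack=$ print read if print  input=print if read print $  — match print
step 9: stack=$ print read if  input=if read print $  — match if
step 10: stack=$ print read  input=read print $  — match read
Stack after step 10: $ print (top = print).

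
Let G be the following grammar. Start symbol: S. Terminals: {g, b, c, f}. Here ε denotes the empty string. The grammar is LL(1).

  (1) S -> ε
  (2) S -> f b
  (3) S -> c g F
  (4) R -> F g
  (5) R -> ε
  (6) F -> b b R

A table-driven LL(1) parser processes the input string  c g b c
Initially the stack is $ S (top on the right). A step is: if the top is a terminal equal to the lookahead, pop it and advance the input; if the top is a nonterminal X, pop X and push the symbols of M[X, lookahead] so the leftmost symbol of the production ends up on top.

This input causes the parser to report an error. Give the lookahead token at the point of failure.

step 1: stack=$ S  input=c g b c $  — expand S -> c g F
step 2: stack=$ F g c  input=c g b c $  — match c
step 3: stack=$ F g  input=g b c $  — match g
step 4: stack=$ F  input=b c $  — expand F -> b b R
step 5: stack=$ R b b  input=b c $  — match b
step 6: stack=$ R b  input=c $  — error: top is terminal b but lookahead is c

c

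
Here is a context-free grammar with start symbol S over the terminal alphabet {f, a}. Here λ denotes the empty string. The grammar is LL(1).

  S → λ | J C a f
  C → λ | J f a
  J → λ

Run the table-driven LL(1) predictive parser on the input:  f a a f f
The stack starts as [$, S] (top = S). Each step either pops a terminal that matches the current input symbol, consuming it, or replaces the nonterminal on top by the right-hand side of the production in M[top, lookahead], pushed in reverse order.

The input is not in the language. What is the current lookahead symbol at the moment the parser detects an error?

f

     Stack        Input        Action
  1  $ S          f a a f f $  expand S → J C a f
  2  $ f a C J    f a a f f $  expand J → λ
  3  $ f a C      f a a f f $  expand C → J f a
  4  $ f a a f J  f a a f f $  expand J → λ
  5  $ f a a f    f a a f f $  match f
  6  $ f a a      a a f f $    match a
  7  $ f a        a f f $      match a
  8  $ f          f f $        match f
  9  $            f $          error: stack empty but input remains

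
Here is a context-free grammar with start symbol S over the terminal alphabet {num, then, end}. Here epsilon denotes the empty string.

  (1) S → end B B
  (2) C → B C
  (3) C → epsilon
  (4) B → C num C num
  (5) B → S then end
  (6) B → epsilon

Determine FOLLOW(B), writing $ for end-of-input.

FIRST(S): from S→end B B we get {end}. So FIRST(S) = {end}.
FIRST(C): from C→B C we get {epsilon, end, num}; from C→epsilon we get {epsilon}. So FIRST(C) = {epsilon, end, num}.
FIRST(B): from B→C num C num we get {end, num}; from B→S then end we get {end}; from B→epsilon we get {epsilon}. So FIRST(B) = {epsilon, end, num}.
FOLLOW(S) includes $ since S is the start symbol.
FOLLOW(S): in B→S then end, S is followed by then end with FIRST {then}. Thus FOLLOW(S) = {$, then}.
FOLLOW(C): in C→B C, the suffix after C is empty (adds nothing new); in B→C num C num (occurrence 1), C is followed by num C num with FIRST {num}; in B→C num C num (occurrence 2), C is followed by num with FIRST {num}. Thus FOLLOW(C) = {num}.
FOLLOW(B): in S→end B B (occurrence 1), B is followed by B with FIRST {epsilon, end, num}; in S→end B B (occurrence 1), the suffix after B is nullable, so FOLLOW(B) ⊇ FOLLOW(S) = {$, then}; in S→end B B (occurrence 2), the suffix after B is empty, so FOLLOW(B) ⊇ FOLLOW(S) = {$, then}; in C→B C, B is followed by C with FIRST {epsilon, end, num}; in C→B C, the suffix after B is nullable, so FOLLOW(B) ⊇ FOLLOW(C) = {num}. Thus FOLLOW(B) = {$, end, num, then}.

{$, end, num, then}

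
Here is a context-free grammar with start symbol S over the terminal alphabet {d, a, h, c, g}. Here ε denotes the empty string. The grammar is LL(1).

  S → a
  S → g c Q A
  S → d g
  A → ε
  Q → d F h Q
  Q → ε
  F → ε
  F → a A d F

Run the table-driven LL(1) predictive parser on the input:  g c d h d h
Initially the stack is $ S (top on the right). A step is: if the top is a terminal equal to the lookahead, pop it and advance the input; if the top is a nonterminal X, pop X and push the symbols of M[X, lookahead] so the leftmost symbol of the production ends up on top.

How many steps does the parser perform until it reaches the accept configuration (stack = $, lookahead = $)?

13

step 1: stack=$ S  input=g c d h d h $  — expand S → g c Q A
step 2: stack=$ A Q c g  input=g c d h d h $  — match g
step 3: stack=$ A Q c  input=c d h d h $  — match c
step 4: stack=$ A Q  input=d h d h $  — expand Q → d F h Q
step 5: stack=$ A Q h F d  input=d h d h $  — match d
step 6: stack=$ A Q h F  input=h d h $  — expand F → ε
step 7: stack=$ A Q h  input=h d h $  — match h
step 8: stack=$ A Q  input=d h $  — expand Q → d F h Q
step 9: stack=$ A Q h F d  input=d h $  — match d
step 10: stack=$ A Q h F  input=h $  — expand F → ε
step 11: stack=$ A Q h  input=h $  — match h
step 12: stack=$ A Q  input=$  — expand Q → ε
step 13: stack=$ A  input=$  — expand A → ε
Accept reached after 13 steps.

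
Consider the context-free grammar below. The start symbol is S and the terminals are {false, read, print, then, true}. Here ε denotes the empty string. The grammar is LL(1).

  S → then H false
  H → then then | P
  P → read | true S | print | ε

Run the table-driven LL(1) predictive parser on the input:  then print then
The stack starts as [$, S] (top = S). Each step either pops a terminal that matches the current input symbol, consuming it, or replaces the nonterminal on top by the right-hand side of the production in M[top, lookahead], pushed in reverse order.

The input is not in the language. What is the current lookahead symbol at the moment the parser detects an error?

step 1: stack=$ S  input=then print then $  — expand S → then H false
step 2: stack=$ false H then  input=then print then $  — match then
step 3: stack=$ false H  input=print then $  — expand H → P
step 4: stack=$ false P  input=print then $  — expand P → print
step 5: stack=$ false print  input=print then $  — match print
step 6: stack=$ false  input=then $  — error: top is terminal false but lookahead is then

then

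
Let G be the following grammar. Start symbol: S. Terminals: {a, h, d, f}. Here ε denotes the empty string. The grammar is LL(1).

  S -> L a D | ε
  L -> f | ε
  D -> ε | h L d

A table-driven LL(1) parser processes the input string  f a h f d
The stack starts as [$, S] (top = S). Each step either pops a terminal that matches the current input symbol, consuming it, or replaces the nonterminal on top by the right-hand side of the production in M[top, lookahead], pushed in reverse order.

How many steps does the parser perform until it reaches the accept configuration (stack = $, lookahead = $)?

9

     Stack    Input        Action
  1  $ S      f a h f d $  expand S -> L a D
  2  $ D a L  f a h f d $  expand L -> f
  3  $ D a f  f a h f d $  match f
  4  $ D a    a h f d $    match a
  5  $ D      h f d $      expand D -> h L d
  6  $ d L h  h f d $      match h
  7  $ d L    f d $        expand L -> f
  8  $ d f    f d $        match f
  9  $ d      d $          match d
Accept reached after 9 steps.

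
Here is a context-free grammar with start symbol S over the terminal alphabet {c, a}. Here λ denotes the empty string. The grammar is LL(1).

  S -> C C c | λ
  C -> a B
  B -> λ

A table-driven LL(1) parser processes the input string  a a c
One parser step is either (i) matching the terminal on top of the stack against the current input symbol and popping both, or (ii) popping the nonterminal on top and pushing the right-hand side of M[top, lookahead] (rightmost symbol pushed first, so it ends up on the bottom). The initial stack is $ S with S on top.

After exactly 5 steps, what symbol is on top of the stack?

step 1: stack=$ S  input=a a c $  — expand S -> C C c
step 2: stack=$ c C C  input=a a c $  — expand C -> a B
step 3: stack=$ c C B a  input=a a c $  — match a
step 4: stack=$ c C B  input=a c $  — expand B -> λ
step 5: stack=$ c C  input=a c $  — expand C -> a B
Stack after step 5: $ c B a (top = a).

a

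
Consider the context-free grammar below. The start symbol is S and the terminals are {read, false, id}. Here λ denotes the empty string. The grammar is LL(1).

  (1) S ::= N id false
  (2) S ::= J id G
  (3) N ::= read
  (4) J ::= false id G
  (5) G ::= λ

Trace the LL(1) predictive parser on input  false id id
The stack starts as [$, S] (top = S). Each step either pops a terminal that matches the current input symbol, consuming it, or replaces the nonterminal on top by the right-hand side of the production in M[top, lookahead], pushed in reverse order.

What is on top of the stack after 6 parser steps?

G

     Stack              Input          Action
  1  $ S                false id id $  expand S ::= J id G
  2  $ G id J           false id id $  expand J ::= false id G
  3  $ G id G id false  false id id $  match false
  4  $ G id G id        id id $        match id
  5  $ G id G           id $           expand G ::= λ
  6  $ G id             id $           match id
Stack after step 6: $ G (top = G).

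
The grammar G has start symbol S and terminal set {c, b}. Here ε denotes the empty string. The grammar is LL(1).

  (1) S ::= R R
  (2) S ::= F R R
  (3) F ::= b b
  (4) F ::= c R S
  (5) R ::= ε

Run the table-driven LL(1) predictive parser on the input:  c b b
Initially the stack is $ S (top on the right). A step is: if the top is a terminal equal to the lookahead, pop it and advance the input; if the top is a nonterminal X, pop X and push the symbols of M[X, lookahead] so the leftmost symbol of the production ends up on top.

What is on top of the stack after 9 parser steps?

step 1: stack=$ S  input=c b b $  — expand S ::= F R R
step 2: stack=$ R R F  input=c b b $  — expand F ::= c R S
step 3: stack=$ R R S R c  input=c b b $  — match c
step 4: stack=$ R R S R  input=b b $  — expand R ::= ε
step 5: stack=$ R R S  input=b b $  — expand S ::= F R R
step 6: stack=$ R R R R F  input=b b $  — expand F ::= b b
step 7: stack=$ R R R R b b  input=b b $  — match b
step 8: stack=$ R R R R b  input=b $  — match b
step 9: stack=$ R R R R  input=$  — expand R ::= ε
Stack after step 9: $ R R R (top = R).

R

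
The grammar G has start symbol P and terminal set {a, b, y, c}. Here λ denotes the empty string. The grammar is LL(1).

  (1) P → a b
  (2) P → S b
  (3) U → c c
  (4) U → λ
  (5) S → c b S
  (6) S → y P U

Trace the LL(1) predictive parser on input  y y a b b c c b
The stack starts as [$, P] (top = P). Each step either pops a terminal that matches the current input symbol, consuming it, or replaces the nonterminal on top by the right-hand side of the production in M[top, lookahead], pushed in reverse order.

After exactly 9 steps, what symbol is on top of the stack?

step 1: stack=$ P  input=y y a b b c c b $  — expand P → S b
step 2: stack=$ b S  input=y y a b b c c b $  — expand S → y P U
step 3: stack=$ b U P y  input=y y a b b c c b $  — match y
step 4: stack=$ b U P  input=y a b b c c b $  — expand P → S b
step 5: stack=$ b U b S  input=y a b b c c b $  — expand S → y P U
step 6: stack=$ b U b U P y  input=y a b b c c b $  — match y
step 7: stack=$ b U b U P  input=a b b c c b $  — expand P → a b
step 8: stack=$ b U b U b a  input=a b b c c b $  — match a
step 9: stack=$ b U b U b  input=b b c c b $  — match b
Stack after step 9: $ b U b U (top = U).

U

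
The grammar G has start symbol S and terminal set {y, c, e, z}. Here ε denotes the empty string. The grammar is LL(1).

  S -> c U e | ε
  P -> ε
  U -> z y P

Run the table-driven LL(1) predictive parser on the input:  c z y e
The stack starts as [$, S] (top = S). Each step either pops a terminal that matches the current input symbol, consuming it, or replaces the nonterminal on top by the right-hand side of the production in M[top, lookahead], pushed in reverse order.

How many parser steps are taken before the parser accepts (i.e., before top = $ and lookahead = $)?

7

step 1: stack=$ S  input=c z y e $  — expand S -> c U e
step 2: stack=$ e U c  input=c z y e $  — match c
step 3: stack=$ e U  input=z y e $  — expand U -> z y P
step 4: stack=$ e P y z  input=z y e $  — match z
step 5: stack=$ e P y  input=y e $  — match y
step 6: stack=$ e P  input=e $  — expand P -> ε
step 7: stack=$ e  input=e $  — match e
Accept reached after 7 steps.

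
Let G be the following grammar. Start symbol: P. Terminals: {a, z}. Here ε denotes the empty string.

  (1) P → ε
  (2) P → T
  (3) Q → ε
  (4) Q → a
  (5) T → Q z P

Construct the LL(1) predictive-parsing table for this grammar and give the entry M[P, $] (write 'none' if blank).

P → ε

FIRST(Q): from Q→ε we get {ε}; from Q→a we get {a}. So FIRST(Q) = {ε, a}.
FIRST(T): from T→Q z P we get {a, z}. So FIRST(T) = {a, z}.
FIRST(P): from P→ε we get {ε}; from P→T we get {a, z}. So FIRST(P) = {ε, a, z}.
FOLLOW(P) includes $ since P is the start symbol.
FOLLOW(P): in T→Q z P, the suffix after P is empty, so FOLLOW(P) ⊇ FOLLOW(T) = {$}. Thus FOLLOW(P) = {$}.
FOLLOW(T): in P→T, the suffix after T is empty, so FOLLOW(T) ⊇ FOLLOW(P) = {$}. Thus FOLLOW(T) = {$}.
For P → ε: FIRST(ε) = {ε}, so it goes in M[P, t] for t ∈ {}; since ε ∈ FIRST, also for every t ∈ FOLLOW(P) = {$}.
For P → T: FIRST(T) = {a, z}, so it goes in M[P, t] for t ∈ {a, z}.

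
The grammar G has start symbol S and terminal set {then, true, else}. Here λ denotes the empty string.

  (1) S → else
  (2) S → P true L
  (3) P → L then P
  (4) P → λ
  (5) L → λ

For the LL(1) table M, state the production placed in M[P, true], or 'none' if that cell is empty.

FIRST(L): from L→λ we get {λ}. So FIRST(L) = {λ}.
FIRST(P): from P→L then P we get {then}; from P→λ we get {λ}. So FIRST(P) = {λ, then}.
FIRST(S): from S→else we get {else}; from S→P true L we get {then, true}. So FIRST(S) = {else, then, true}.
FOLLOW(S) includes $ since S is the start symbol.
FOLLOW(P): in S→P true L, P is followed by true L with FIRST {true}; in P→L then P, the suffix after P is empty (adds nothing new). Thus FOLLOW(P) = {true}.
For P → L then P: FIRST(L then P) = {then}, so it goes in M[P, t] for t ∈ {then}.
For P → λ: FIRST(λ) = {λ}, so it goes in M[P, t] for t ∈ {}; since λ ∈ FIRST, also for every t ∈ FOLLOW(P) = {true}.

P → λ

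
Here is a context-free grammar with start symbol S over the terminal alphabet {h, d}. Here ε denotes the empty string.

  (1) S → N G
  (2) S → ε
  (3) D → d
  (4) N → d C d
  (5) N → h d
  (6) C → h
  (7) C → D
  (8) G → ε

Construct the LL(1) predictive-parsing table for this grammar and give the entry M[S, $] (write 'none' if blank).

FIRST(D): from D→d we get {d}. So FIRST(D) = {d}.
FIRST(N): from N→d C d we get {d}; from N→h d we get {h}. So FIRST(N) = {d, h}.
FIRST(G): from G→ε we get {ε}. So FIRST(G) = {ε}.
FIRST(S): from S→N G we get {d, h}; from S→ε we get {ε}. So FIRST(S) = {ε, d, h}.
FIRST(C): from C→h we get {h}; from C→D we get {d}. So FIRST(C) = {d, h}.
FOLLOW(S) includes $ since S is the start symbol.
FOLLOW(S): S appears on no right-hand side. Thus FOLLOW(S) = {$}.
For S → N G: FIRST(N G) = {d, h}, so it goes in M[S, t] for t ∈ {d, h}.
For S → ε: FIRST(ε) = {ε}, so it goes in M[S, t] for t ∈ {}; since ε ∈ FIRST, also for every t ∈ FOLLOW(S) = {$}.

S → ε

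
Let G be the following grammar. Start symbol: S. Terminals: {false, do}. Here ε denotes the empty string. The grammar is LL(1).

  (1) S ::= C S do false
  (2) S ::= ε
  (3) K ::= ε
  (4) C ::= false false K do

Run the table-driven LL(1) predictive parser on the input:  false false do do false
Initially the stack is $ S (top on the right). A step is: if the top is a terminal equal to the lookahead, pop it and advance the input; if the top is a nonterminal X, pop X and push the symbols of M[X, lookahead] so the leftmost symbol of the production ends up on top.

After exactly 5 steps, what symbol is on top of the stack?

step 1: stack=$ S  input=false false do do false $  — expand S ::= C S do false
step 2: stack=$ false do S C  input=false false do do false $  — expand C ::= false false K do
step 3: stack=$ false do S do K false false  input=false false do do false $  — match false
step 4: stack=$ false do S do K false  input=false do do false $  — match false
step 5: stack=$ false do S do K  input=do do false $  — expand K ::= ε
Stack after step 5: $ false do S do (top = do).

do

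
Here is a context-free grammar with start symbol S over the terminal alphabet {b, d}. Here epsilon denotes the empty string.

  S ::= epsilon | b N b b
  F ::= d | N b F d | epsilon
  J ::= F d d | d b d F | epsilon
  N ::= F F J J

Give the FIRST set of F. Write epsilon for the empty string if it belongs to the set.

FIRST(S): from S::=epsilon we get {epsilon}; from S::=b N b b we get {b}. So FIRST(S) = {epsilon, b}.
FIRST(F): from F::=d we get {d}; from F::=N b F d we get {b, d}; from F::=epsilon we get {epsilon}. So FIRST(F) = {epsilon, b, d}.
FIRST(J): from J::=F d d we get {b, d}; from J::=d b d F we get {d}; from J::=epsilon we get {epsilon}. So FIRST(J) = {epsilon, b, d}.
FIRST(N): from N::=F F J J we get {epsilon, b, d}. So FIRST(N) = {epsilon, b, d}.

{epsilon, b, d}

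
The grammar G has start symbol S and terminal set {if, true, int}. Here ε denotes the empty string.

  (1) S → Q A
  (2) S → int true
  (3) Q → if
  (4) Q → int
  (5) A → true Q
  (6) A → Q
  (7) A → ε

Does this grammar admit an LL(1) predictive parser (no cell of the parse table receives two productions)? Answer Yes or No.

No

FIRST(S) = {if, int}
FIRST(Q) = {if, int}
FIRST(A) = {ε, if, int, true}
FOLLOW(S) = {$}
FOLLOW(Q) = {$, if, int, true}
FOLLOW(A) = {$}
Cell M[S, int] receives both S → Q A and S → int true — the grammar is not LL(1).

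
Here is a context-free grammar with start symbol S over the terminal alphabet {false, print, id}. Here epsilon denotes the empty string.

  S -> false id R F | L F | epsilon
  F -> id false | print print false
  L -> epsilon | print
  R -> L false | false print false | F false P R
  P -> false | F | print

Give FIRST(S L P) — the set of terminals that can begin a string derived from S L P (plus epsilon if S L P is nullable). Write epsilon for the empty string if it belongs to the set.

{false, id, print}

FIRST(F): from F->id false we get {id}; from F->print print false we get {print}. So FIRST(F) = {id, print}.
FIRST(L): from L->epsilon we get {epsilon}; from L->print we get {print}. So FIRST(L) = {epsilon, print}.
FIRST(S): from S->false id R F we get {false}; from S->L F we get {id, print}; from S->epsilon we get {epsilon}. So FIRST(S) = {epsilon, false, id, print}.
FIRST(R): from R->L false we get {false, print}; from R->false print false we get {false}; from R->F false P R we get {id, print}. So FIRST(R) = {false, id, print}.
FIRST(P): from P->false we get {false}; from P->F we get {id, print}; from P->print we get {print}. So FIRST(P) = {false, id, print}.
FIRST(S L P): take FIRST of each symbol in turn, carrying on past any symbol whose FIRST contains epsilon; result {false, id, print}.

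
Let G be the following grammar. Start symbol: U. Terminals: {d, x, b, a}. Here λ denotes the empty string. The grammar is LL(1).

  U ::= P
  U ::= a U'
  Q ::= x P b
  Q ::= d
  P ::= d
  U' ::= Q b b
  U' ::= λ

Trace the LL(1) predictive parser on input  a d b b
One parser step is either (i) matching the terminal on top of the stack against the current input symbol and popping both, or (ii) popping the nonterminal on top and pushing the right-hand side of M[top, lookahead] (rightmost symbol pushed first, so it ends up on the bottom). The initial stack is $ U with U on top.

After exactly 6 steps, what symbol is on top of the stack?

b

     Stack    Input      Action
  1  $ U      a d b b $  expand U ::= a U'
  2  $ U' a   a d b b $  match a
  3  $ U'     d b b $    expand U' ::= Q b b
  4  $ b b Q  d b b $    expand Q ::= d
  5  $ b b d  d b b $    match d
  6  $ b b    b b $      match b
Stack after step 6: $ b (top = b).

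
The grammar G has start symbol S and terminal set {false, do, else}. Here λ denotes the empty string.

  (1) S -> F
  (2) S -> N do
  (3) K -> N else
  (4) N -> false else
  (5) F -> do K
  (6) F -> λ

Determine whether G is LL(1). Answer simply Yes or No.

FIRST(S) = {λ, do, false}
FIRST(K) = {false}
FIRST(N) = {false}
FIRST(F) = {λ, do}
FOLLOW(S) = {$}
FOLLOW(K) = {$}
FOLLOW(N) = {do, else}
FOLLOW(F) = {$}
Each cell of M receives at most one production.

Yes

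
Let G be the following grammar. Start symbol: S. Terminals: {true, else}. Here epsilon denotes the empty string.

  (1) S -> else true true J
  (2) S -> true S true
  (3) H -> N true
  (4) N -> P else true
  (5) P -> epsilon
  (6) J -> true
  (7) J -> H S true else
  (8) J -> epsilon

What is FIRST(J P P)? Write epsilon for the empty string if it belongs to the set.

{epsilon, else, true}

FIRST(S): from S->else true true J we get {else}; from S->true S true we get {true}. So FIRST(S) = {else, true}.
FIRST(P): from P->epsilon we get {epsilon}. So FIRST(P) = {epsilon}.
FIRST(N): from N->P else true we get {else}. So FIRST(N) = {else}.
FIRST(H): from H->N true we get {else}. So FIRST(H) = {else}.
FIRST(J): from J->true we get {true}; from J->H S true else we get {else}; from J->epsilon we get {epsilon}. So FIRST(J) = {epsilon, else, true}.
FIRST(J P P): take FIRST of each symbol in turn, carrying on past any symbol whose FIRST contains epsilon; result {epsilon, else, true}.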